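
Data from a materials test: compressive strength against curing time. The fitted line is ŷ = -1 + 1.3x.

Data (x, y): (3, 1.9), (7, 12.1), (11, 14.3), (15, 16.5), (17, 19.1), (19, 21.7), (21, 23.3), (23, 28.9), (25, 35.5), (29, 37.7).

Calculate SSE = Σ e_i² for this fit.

SSE = 56

x=3: ŷ = -1 + 1.3·3 = 2.9; e = 1.9 − 2.9 = -1
x=7: ŷ = -1 + 1.3·7 = 8.1; e = 12.1 − 8.1 = 4
x=11: ŷ = -1 + 1.3·11 = 13.3; e = 14.3 − 13.3 = 1
x=15: ŷ = -1 + 1.3·15 = 18.5; e = 16.5 − 18.5 = -2
x=17: ŷ = -1 + 1.3·17 = 21.1; e = 19.1 − 21.1 = -2
x=19: ŷ = -1 + 1.3·19 = 23.7; e = 21.7 − 23.7 = -2
x=21: ŷ = -1 + 1.3·21 = 26.3; e = 23.3 − 26.3 = -3
x=23: ŷ = -1 + 1.3·23 = 28.9; e = 28.9 − 28.9 = 0
x=25: ŷ = -1 + 1.3·25 = 31.5; e = 35.5 − 31.5 = 4
x=29: ŷ = -1 + 1.3·29 = 36.7; e = 37.7 − 36.7 = 1
SSE = 1 + 16 + 1 + 4 + 4 + 4 + 9 + 0 + 16 + 1 = 56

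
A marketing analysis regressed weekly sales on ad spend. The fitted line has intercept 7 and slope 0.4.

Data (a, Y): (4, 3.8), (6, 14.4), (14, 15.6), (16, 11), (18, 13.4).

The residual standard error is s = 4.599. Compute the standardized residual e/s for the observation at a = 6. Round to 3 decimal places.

Ŷ = 7 + 0.4·6 = 9.4
e = 14.4 − 9.4 = 5
e/s = 5 / 4.599 = 1.087

1.087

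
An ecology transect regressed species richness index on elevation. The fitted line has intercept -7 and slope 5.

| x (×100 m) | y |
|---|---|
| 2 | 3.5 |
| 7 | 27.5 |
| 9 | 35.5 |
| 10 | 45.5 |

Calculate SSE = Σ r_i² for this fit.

x=2: ŷ = -7 + 5·2 = 3; r = 3.5 − 3 = 0.5
x=7: ŷ = -7 + 5·7 = 28; r = 27.5 − 28 = -0.5
x=9: ŷ = -7 + 5·9 = 38; r = 35.5 − 38 = -2.5
x=10: ŷ = -7 + 5·10 = 43; r = 45.5 − 43 = 2.5
SSE = 0.25 + 0.25 + 6.25 + 6.25 = 13

SSE = 13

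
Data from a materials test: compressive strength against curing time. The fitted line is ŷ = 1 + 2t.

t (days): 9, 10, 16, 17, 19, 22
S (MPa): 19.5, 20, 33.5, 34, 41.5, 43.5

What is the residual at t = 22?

ŷ = 1 + 2·22 = 45
e = 43.5 − 45 = -1.5

e = -1.5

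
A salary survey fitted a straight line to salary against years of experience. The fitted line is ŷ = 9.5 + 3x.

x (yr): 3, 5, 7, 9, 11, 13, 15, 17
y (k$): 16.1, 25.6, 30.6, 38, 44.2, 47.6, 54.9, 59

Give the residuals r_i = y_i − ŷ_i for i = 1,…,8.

x=3: ŷ = 9.5 + 3·3 = 18.5; r = 16.1 − 18.5 = -2.4
x=5: ŷ = 9.5 + 3·5 = 24.5; r = 25.6 − 24.5 = 1.1
x=7: ŷ = 9.5 + 3·7 = 30.5; r = 30.6 − 30.5 = 0.1
x=9: ŷ = 9.5 + 3·9 = 36.5; r = 38 − 36.5 = 1.5
x=11: ŷ = 9.5 + 3·11 = 42.5; r = 44.2 − 42.5 = 1.7
x=13: ŷ = 9.5 + 3·13 = 48.5; r = 47.6 − 48.5 = -0.9
x=15: ŷ = 9.5 + 3·15 = 54.5; r = 54.9 − 54.5 = 0.4
x=17: ŷ = 9.5 + 3·17 = 60.5; r = 59 − 60.5 = -1.5

-2.4, 1.1, 0.1, 1.5, 1.7, -0.9, 0.4, -1.5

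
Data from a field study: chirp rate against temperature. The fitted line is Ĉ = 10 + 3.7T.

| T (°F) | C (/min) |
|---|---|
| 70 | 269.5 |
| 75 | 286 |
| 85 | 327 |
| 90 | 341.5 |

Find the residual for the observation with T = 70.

Ĉ = 10 + 3.7·70 = 269
r = 269.5 − 269 = 0.5

r = 0.5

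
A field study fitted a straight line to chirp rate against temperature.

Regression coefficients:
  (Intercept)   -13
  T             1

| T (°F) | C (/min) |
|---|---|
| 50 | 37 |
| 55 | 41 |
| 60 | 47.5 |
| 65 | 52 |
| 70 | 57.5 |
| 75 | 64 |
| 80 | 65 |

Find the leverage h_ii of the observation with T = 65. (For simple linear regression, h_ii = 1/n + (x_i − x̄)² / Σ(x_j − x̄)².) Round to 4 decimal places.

T̄ = (50 + 55 + 60 + 65 + 70 + 75 + 80)/7 = 65
Σ(T − T̄)² = 225 + 100 + 25 + 0 + 25 + 100 + 225 = 700
h = 1/7 + (0)²/700 = 0.142857 + 0 = 0.1429

h = 0.1429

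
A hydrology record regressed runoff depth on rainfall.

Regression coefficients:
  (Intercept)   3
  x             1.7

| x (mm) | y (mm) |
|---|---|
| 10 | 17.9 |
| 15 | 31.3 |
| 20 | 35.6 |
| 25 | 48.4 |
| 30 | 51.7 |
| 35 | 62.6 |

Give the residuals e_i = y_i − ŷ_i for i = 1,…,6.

x=10: ŷ = 3 + 1.7·10 = 20; e = 17.9 − 20 = -2.1
x=15: ŷ = 3 + 1.7·15 = 28.5; e = 31.3 − 28.5 = 2.8
x=20: ŷ = 3 + 1.7·20 = 37; e = 35.6 − 37 = -1.4
x=25: ŷ = 3 + 1.7·25 = 45.5; e = 48.4 − 45.5 = 2.9
x=30: ŷ = 3 + 1.7·30 = 54; e = 51.7 − 54 = -2.3
x=35: ŷ = 3 + 1.7·35 = 62.5; e = 62.6 − 62.5 = 0.1

-2.1, 2.8, -1.4, 2.9, -2.3, 0.1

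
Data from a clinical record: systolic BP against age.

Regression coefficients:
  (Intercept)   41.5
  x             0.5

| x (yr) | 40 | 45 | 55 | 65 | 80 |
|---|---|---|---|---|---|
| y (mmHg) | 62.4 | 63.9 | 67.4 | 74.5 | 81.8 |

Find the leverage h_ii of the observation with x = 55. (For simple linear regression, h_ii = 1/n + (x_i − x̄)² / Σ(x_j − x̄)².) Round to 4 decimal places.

h = 0.2039

x̄ = (40 + 45 + 55 + 65 + 80)/5 = 57
Σ(x − x̄)² = 289 + 144 + 4 + 64 + 529 = 1030
h = 1/5 + (-2)²/1030 = 0.2 + 0.0038835 = 0.2039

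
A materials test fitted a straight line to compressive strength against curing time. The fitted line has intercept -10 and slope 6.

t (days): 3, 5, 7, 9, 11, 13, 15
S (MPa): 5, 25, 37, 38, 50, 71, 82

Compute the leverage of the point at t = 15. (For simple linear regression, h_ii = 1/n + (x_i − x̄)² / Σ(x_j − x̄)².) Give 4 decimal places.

t̄ = (3 + 5 + 7 + 9 + 11 + 13 + 15)/7 = 9
Σ(t − t̄)² = 36 + 16 + 4 + 0 + 4 + 16 + 36 = 112
h = 1/7 + (6)²/112 = 0.142857 + 0.321429 = 0.4643

h = 0.4643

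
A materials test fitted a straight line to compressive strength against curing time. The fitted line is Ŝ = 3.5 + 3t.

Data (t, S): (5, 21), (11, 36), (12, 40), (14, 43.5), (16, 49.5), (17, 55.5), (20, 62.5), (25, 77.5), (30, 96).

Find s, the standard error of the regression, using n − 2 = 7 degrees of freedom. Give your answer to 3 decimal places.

t=5: Ŝ = 3.5 + 3·5 = 18.5; r = 21 − 18.5 = 2.5
t=11: Ŝ = 3.5 + 3·11 = 36.5; r = 36 − 36.5 = -0.5
t=12: Ŝ = 3.5 + 3·12 = 39.5; r = 40 − 39.5 = 0.5
t=14: Ŝ = 3.5 + 3·14 = 45.5; r = 43.5 − 45.5 = -2
t=16: Ŝ = 3.5 + 3·16 = 51.5; r = 49.5 − 51.5 = -2
t=17: Ŝ = 3.5 + 3·17 = 54.5; r = 55.5 − 54.5 = 1
t=20: Ŝ = 3.5 + 3·20 = 63.5; r = 62.5 − 63.5 = -1
t=25: Ŝ = 3.5 + 3·25 = 78.5; r = 77.5 − 78.5 = -1
t=30: Ŝ = 3.5 + 3·30 = 93.5; r = 96 − 93.5 = 2.5
SSE = 6.25 + 0.25 + 0.25 + 4 + 4 + 1 + 1 + 1 + 6.25 = 24
s = √(24/7) = √3.42857 ≈ 1.852

s = 1.852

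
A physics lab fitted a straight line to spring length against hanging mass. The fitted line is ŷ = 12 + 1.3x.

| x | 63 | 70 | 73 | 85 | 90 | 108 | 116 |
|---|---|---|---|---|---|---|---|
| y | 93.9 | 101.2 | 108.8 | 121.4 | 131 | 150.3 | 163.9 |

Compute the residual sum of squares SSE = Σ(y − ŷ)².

x=63: ŷ = 12 + 1.3·63 = 93.9; r = 93.9 − 93.9 = 0
x=70: ŷ = 12 + 1.3·70 = 103; r = 101.2 − 103 = -1.8
x=73: ŷ = 12 + 1.3·73 = 106.9; r = 108.8 − 106.9 = 1.9
x=85: ŷ = 12 + 1.3·85 = 122.5; r = 121.4 − 122.5 = -1.1
x=90: ŷ = 12 + 1.3·90 = 129; r = 131 − 129 = 2
x=108: ŷ = 12 + 1.3·108 = 152.4; r = 150.3 − 152.4 = -2.1
x=116: ŷ = 12 + 1.3·116 = 162.8; r = 163.9 − 162.8 = 1.1
SSE = 0 + 3.24 + 3.61 + 1.21 + 4 + 4.41 + 1.21 = 17.68

SSE = 17.68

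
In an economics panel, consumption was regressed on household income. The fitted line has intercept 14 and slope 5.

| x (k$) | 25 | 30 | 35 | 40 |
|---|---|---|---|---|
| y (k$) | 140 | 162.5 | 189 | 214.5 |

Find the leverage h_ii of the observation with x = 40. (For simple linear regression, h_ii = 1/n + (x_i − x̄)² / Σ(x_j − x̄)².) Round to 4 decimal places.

x̄ = (25 + 30 + 35 + 40)/4 = 32.5
Σ(x − x̄)² = 56.25 + 6.25 + 6.25 + 56.25 = 125
h = 1/4 + (7.5)²/125 = 0.25 + 0.45 = 0.7000

h = 0.7000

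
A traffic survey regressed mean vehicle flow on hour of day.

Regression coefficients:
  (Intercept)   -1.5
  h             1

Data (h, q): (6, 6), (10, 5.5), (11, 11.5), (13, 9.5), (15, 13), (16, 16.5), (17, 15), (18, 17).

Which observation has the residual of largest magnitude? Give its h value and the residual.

h = 10, r = -3

h=6: q̂ = -1.5 + 6 = 4.5; r = 6 − 4.5 = 1.5
h=10: q̂ = -1.5 + 10 = 8.5; r = 5.5 − 8.5 = -3
h=11: q̂ = -1.5 + 11 = 9.5; r = 11.5 − 9.5 = 2
h=13: q̂ = -1.5 + 13 = 11.5; r = 9.5 − 11.5 = -2
h=15: q̂ = -1.5 + 15 = 13.5; r = 13 − 13.5 = -0.5
h=16: q̂ = -1.5 + 16 = 14.5; r = 16.5 − 14.5 = 2
h=17: q̂ = -1.5 + 17 = 15.5; r = 15 − 15.5 = -0.5
h=18: q̂ = -1.5 + 18 = 16.5; r = 17 − 16.5 = 0.5
Largest |r| is 3 at h = 10, residual -3.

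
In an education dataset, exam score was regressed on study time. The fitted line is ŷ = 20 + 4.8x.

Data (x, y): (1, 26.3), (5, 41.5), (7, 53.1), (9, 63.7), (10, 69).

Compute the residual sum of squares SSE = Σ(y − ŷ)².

SSE = 10

x=1: ŷ = 20 + 4.8·1 = 24.8; r = 26.3 − 24.8 = 1.5
x=5: ŷ = 20 + 4.8·5 = 44; r = 41.5 − 44 = -2.5
x=7: ŷ = 20 + 4.8·7 = 53.6; r = 53.1 − 53.6 = -0.5
x=9: ŷ = 20 + 4.8·9 = 63.2; r = 63.7 − 63.2 = 0.5
x=10: ŷ = 20 + 4.8·10 = 68; r = 69 − 68 = 1
SSE = 2.25 + 6.25 + 0.25 + 0.25 + 1 = 10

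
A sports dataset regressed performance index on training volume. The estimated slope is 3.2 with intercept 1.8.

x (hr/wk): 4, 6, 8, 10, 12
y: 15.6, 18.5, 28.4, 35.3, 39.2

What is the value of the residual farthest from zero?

e = -2.5

x=4: ŷ = 1.8 + 3.2·4 = 14.6; e = 15.6 − 14.6 = 1
x=6: ŷ = 1.8 + 3.2·6 = 21; e = 18.5 − 21 = -2.5
x=8: ŷ = 1.8 + 3.2·8 = 27.4; e = 28.4 − 27.4 = 1
x=10: ŷ = 1.8 + 3.2·10 = 33.8; e = 35.3 − 33.8 = 1.5
x=12: ŷ = 1.8 + 3.2·12 = 40.2; e = 39.2 − 40.2 = -1
Largest |e| is 2.5 at x = 6, residual -2.5.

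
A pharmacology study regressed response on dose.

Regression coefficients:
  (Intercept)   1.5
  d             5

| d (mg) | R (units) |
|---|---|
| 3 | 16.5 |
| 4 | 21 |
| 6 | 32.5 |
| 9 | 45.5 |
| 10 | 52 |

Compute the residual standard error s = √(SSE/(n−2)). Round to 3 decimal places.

s = 0.913

d=3: R̂ = 1.5 + 5·3 = 16.5; e = 16.5 − 16.5 = 0
d=4: R̂ = 1.5 + 5·4 = 21.5; e = 21 − 21.5 = -0.5
d=6: R̂ = 1.5 + 5·6 = 31.5; e = 32.5 − 31.5 = 1
d=9: R̂ = 1.5 + 5·9 = 46.5; e = 45.5 − 46.5 = -1
d=10: R̂ = 1.5 + 5·10 = 51.5; e = 52 − 51.5 = 0.5
SSE = 0 + 0.25 + 1 + 1 + 0.25 = 2.5
s = √(2.5/3) = √0.833333 ≈ 0.913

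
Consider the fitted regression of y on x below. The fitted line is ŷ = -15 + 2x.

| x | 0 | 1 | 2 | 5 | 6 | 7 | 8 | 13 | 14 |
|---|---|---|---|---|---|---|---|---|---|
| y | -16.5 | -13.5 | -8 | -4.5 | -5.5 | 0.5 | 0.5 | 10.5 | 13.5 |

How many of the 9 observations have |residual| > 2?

x=0: ŷ = -15 + 2·0 = -15; e = -16.5 − (-15) = -1.5
x=1: ŷ = -15 + 2·1 = -13; e = -13.5 − (-13) = -0.5
x=2: ŷ = -15 + 2·2 = -11; e = -8 − (-11) = 3
x=5: ŷ = -15 + 2·5 = -5; e = -4.5 − (-5) = 0.5
x=6: ŷ = -15 + 2·6 = -3; e = -5.5 − (-3) = -2.5
x=7: ŷ = -15 + 2·7 = -1; e = 0.5 − (-1) = 1.5
x=8: ŷ = -15 + 2·8 = 1; e = 0.5 − 1 = -0.5
x=13: ŷ = -15 + 2·13 = 11; e = 10.5 − 11 = -0.5
x=14: ŷ = -15 + 2·14 = 13; e = 13.5 − 13 = 0.5
|e| > 2: x=2 (|e|=3), x=6 (|e|=2.5) → 2

2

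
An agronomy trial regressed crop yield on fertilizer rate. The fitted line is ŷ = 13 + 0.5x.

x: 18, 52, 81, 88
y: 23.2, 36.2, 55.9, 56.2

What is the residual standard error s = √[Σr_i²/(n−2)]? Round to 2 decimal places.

x=18: ŷ = 13 + 0.5·18 = 22; r = 23.2 − 22 = 1.2
x=52: ŷ = 13 + 0.5·52 = 39; r = 36.2 − 39 = -2.8
x=81: ŷ = 13 + 0.5·81 = 53.5; r = 55.9 − 53.5 = 2.4
x=88: ŷ = 13 + 0.5·88 = 57; r = 56.2 − 57 = -0.8
SSE = 1.44 + 7.84 + 5.76 + 0.64 = 15.68
s = √(15.68/2) = √7.84 ≈ 2.80

s = 2.80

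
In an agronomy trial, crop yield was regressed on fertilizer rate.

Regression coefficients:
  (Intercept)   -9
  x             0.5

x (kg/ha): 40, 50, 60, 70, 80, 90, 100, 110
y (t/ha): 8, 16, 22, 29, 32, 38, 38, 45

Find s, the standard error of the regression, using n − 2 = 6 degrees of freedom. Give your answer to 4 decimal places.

x=40: ŷ = -9 + 0.5·40 = 11; e = 8 − 11 = -3
x=50: ŷ = -9 + 0.5·50 = 16; e = 16 − 16 = 0
x=60: ŷ = -9 + 0.5·60 = 21; e = 22 − 21 = 1
x=70: ŷ = -9 + 0.5·70 = 26; e = 29 − 26 = 3
x=80: ŷ = -9 + 0.5·80 = 31; e = 32 − 31 = 1
x=90: ŷ = -9 + 0.5·90 = 36; e = 38 − 36 = 2
x=100: ŷ = -9 + 0.5·100 = 41; e = 38 − 41 = -3
x=110: ŷ = -9 + 0.5·110 = 46; e = 45 − 46 = -1
SSE = 9 + 0 + 1 + 9 + 1 + 4 + 9 + 1 = 34
s = √(34/6) = √5.66667 ≈ 2.3805

s = 2.3805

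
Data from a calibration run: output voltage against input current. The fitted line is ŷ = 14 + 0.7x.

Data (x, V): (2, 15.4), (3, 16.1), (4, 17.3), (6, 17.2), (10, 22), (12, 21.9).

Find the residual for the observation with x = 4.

ŷ = 14 + 0.7·4 = 16.8
e = 17.3 − 16.8 = 0.5

e = 0.5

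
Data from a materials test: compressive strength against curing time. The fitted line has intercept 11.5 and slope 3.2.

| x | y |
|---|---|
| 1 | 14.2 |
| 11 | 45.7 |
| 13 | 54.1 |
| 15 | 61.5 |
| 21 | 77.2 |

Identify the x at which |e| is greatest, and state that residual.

x=1: ŷ = 11.5 + 3.2·1 = 14.7; e = 14.2 − 14.7 = -0.5
x=11: ŷ = 11.5 + 3.2·11 = 46.7; e = 45.7 − 46.7 = -1
x=13: ŷ = 11.5 + 3.2·13 = 53.1; e = 54.1 − 53.1 = 1
x=15: ŷ = 11.5 + 3.2·15 = 59.5; e = 61.5 − 59.5 = 2
x=21: ŷ = 11.5 + 3.2·21 = 78.7; e = 77.2 − 78.7 = -1.5
Largest |e| is 2 at x = 15, residual 2.

x = 15, e = 2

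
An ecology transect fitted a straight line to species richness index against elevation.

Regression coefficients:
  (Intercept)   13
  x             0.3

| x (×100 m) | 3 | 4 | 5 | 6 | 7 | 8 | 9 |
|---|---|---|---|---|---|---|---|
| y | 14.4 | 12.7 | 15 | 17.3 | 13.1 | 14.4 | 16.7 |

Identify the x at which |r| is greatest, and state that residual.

x = 6, r = 2.5

x=3: ŷ = 13 + 0.3·3 = 13.9; r = 14.4 − 13.9 = 0.5
x=4: ŷ = 13 + 0.3·4 = 14.2; r = 12.7 − 14.2 = -1.5
x=5: ŷ = 13 + 0.3·5 = 14.5; r = 15 − 14.5 = 0.5
x=6: ŷ = 13 + 0.3·6 = 14.8; r = 17.3 − 14.8 = 2.5
x=7: ŷ = 13 + 0.3·7 = 15.1; r = 13.1 − 15.1 = -2
x=8: ŷ = 13 + 0.3·8 = 15.4; r = 14.4 − 15.4 = -1
x=9: ŷ = 13 + 0.3·9 = 15.7; r = 16.7 − 15.7 = 1
Largest |r| is 2.5 at x = 6, residual 2.5.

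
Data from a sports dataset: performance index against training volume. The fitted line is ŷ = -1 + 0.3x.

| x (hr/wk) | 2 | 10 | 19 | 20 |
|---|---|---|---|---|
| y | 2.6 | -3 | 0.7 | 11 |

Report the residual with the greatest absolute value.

x=2: ŷ = -1 + 0.3·2 = -0.4; e = 2.6 − (-0.4) = 3
x=10: ŷ = -1 + 0.3·10 = 2; e = -3 − 2 = -5
x=19: ŷ = -1 + 0.3·19 = 4.7; e = 0.7 − 4.7 = -4
x=20: ŷ = -1 + 0.3·20 = 5; e = 11 − 5 = 6
Largest |e| is 6 at x = 20, residual 6.

e = 6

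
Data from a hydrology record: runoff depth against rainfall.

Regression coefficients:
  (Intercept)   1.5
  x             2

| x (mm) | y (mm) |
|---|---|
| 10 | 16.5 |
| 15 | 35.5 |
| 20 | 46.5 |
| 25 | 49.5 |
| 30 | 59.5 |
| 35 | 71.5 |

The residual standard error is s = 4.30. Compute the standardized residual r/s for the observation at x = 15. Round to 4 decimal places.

ŷ = 1.5 + 2·15 = 31.5
r = 35.5 − 31.5 = 4
r/s = 4 / 4.30 = 0.9302

0.9302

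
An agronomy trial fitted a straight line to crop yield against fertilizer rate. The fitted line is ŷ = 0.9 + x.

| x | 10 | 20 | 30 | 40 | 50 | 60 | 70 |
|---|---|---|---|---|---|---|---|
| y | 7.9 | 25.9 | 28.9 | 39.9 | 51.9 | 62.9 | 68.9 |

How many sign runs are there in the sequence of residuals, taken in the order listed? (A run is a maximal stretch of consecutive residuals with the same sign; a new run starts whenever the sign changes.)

5 runs

x=10: ŷ = 0.9 + 10 = 10.9; r = 7.9 − 10.9 = -3
x=20: ŷ = 0.9 + 20 = 20.9; r = 25.9 − 20.9 = 5
x=30: ŷ = 0.9 + 30 = 30.9; r = 28.9 − 30.9 = -2
x=40: ŷ = 0.9 + 40 = 40.9; r = 39.9 − 40.9 = -1
x=50: ŷ = 0.9 + 50 = 50.9; r = 51.9 − 50.9 = 1
x=60: ŷ = 0.9 + 60 = 60.9; r = 62.9 − 60.9 = 2
x=70: ŷ = 0.9 + 70 = 70.9; r = 68.9 − 70.9 = -2
Signs: − + − − + + −
Runs: −×1, +×1, −×2, +×2, −×1 → 5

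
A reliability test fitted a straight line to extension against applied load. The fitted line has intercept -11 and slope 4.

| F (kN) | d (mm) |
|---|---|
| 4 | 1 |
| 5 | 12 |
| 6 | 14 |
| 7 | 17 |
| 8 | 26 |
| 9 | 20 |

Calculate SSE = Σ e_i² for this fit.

SSE = 76

F=4: d̂ = -11 + 4·4 = 5; e = 1 − 5 = -4
F=5: d̂ = -11 + 4·5 = 9; e = 12 − 9 = 3
F=6: d̂ = -11 + 4·6 = 13; e = 14 − 13 = 1
F=7: d̂ = -11 + 4·7 = 17; e = 17 − 17 = 0
F=8: d̂ = -11 + 4·8 = 21; e = 26 − 21 = 5
F=9: d̂ = -11 + 4·9 = 25; e = 20 − 25 = -5
SSE = 16 + 9 + 1 + 0 + 25 + 25 = 76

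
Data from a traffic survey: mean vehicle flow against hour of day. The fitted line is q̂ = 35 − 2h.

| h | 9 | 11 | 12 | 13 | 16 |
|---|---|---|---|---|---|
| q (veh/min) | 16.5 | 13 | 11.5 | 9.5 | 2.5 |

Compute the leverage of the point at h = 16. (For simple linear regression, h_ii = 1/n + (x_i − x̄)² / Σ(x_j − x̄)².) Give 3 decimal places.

h = 0.739

h̄ = (9 + 11 + 12 + 13 + 16)/5 = 12.2
Σ(h − h̄)² = 10.24 + 1.44 + 0.04 + 0.64 + 14.44 = 26.8
h = 1/5 + (3.8)²/26.8 = 0.2 + 0.538806 = 0.739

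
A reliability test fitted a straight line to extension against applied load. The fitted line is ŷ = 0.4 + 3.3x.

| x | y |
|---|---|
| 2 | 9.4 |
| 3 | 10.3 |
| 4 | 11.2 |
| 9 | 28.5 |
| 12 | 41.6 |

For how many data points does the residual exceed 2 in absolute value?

2

x=2: ŷ = 0.4 + 3.3·2 = 7; r = 9.4 − 7 = 2.4
x=3: ŷ = 0.4 + 3.3·3 = 10.3; r = 10.3 − 10.3 = 0
x=4: ŷ = 0.4 + 3.3·4 = 13.6; r = 11.2 − 13.6 = -2.4
x=9: ŷ = 0.4 + 3.3·9 = 30.1; r = 28.5 − 30.1 = -1.6
x=12: ŷ = 0.4 + 3.3·12 = 40; r = 41.6 − 40 = 1.6
|r| > 2: x=2 (|r|=2.4), x=4 (|r|=2.4) → 2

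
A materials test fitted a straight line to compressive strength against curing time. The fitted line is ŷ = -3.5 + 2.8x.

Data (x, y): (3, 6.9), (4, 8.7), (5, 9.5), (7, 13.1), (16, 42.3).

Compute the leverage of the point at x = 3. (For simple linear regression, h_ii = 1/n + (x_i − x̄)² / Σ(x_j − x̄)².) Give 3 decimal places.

x̄ = (3 + 4 + 5 + 7 + 16)/5 = 7
Σ(x − x̄)² = 16 + 9 + 4 + 0 + 81 = 110
h = 1/5 + (-4)²/110 = 0.2 + 0.145455 = 0.345

h = 0.345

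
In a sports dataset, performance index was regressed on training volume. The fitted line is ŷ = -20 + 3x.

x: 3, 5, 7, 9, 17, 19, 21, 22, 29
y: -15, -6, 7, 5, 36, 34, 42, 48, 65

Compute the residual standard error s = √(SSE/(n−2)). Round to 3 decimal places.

s = 3.780

x=3: ŷ = -20 + 3·3 = -11; r = -15 − (-11) = -4
x=5: ŷ = -20 + 3·5 = -5; r = -6 − (-5) = -1
x=7: ŷ = -20 + 3·7 = 1; r = 7 − 1 = 6
x=9: ŷ = -20 + 3·9 = 7; r = 5 − 7 = -2
x=17: ŷ = -20 + 3·17 = 31; r = 36 − 31 = 5
x=19: ŷ = -20 + 3·19 = 37; r = 34 − 37 = -3
x=21: ŷ = -20 + 3·21 = 43; r = 42 − 43 = -1
x=22: ŷ = -20 + 3·22 = 46; r = 48 − 46 = 2
x=29: ŷ = -20 + 3·29 = 67; r = 65 − 67 = -2
SSE = 16 + 1 + 36 + 4 + 25 + 9 + 1 + 4 + 4 = 100
s = √(100/7) = √14.2857 ≈ 3.780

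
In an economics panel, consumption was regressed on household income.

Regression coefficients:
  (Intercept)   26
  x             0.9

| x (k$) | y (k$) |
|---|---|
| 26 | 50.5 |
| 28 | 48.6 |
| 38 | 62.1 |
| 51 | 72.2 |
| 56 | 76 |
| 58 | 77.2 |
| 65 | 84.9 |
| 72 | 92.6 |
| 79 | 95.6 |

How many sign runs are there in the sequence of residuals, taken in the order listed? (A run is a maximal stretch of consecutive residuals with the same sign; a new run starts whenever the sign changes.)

6 runs

x=26: ŷ = 26 + 0.9·26 = 49.4; r = 50.5 − 49.4 = 1.1
x=28: ŷ = 26 + 0.9·28 = 51.2; r = 48.6 − 51.2 = -2.6
x=38: ŷ = 26 + 0.9·38 = 60.2; r = 62.1 − 60.2 = 1.9
x=51: ŷ = 26 + 0.9·51 = 71.9; r = 72.2 − 71.9 = 0.3
x=56: ŷ = 26 + 0.9·56 = 76.4; r = 76 − 76.4 = -0.4
x=58: ŷ = 26 + 0.9·58 = 78.2; r = 77.2 − 78.2 = -1
x=65: ŷ = 26 + 0.9·65 = 84.5; r = 84.9 − 84.5 = 0.4
x=72: ŷ = 26 + 0.9·72 = 90.8; r = 92.6 − 90.8 = 1.8
x=79: ŷ = 26 + 0.9·79 = 97.1; r = 95.6 − 97.1 = -1.5
Signs: + − + + − − + + −
Runs: +×1, −×1, +×2, −×2, +×2, −×1 → 6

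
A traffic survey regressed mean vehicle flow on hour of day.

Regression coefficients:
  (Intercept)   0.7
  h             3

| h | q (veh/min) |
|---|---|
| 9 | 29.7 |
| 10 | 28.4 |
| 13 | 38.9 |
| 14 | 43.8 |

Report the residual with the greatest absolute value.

h=9: ŷ = 0.7 + 3·9 = 27.7; e = 29.7 − 27.7 = 2
h=10: ŷ = 0.7 + 3·10 = 30.7; e = 28.4 − 30.7 = -2.3
h=13: ŷ = 0.7 + 3·13 = 39.7; e = 38.9 − 39.7 = -0.8
h=14: ŷ = 0.7 + 3·14 = 42.7; e = 43.8 − 42.7 = 1.1
Largest |e| is 2.3 at h = 10, residual -2.3.

e = -2.3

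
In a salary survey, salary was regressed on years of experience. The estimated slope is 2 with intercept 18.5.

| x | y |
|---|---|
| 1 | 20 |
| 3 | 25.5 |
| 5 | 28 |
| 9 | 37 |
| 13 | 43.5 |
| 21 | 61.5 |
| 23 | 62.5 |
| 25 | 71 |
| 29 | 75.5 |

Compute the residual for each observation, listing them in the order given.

-0.5, 1, -0.5, 0.5, -1, 1, -2, 2.5, -1

x=1: ŷ = 18.5 + 2·1 = 20.5; r = 20 − 20.5 = -0.5
x=3: ŷ = 18.5 + 2·3 = 24.5; r = 25.5 − 24.5 = 1
x=5: ŷ = 18.5 + 2·5 = 28.5; r = 28 − 28.5 = -0.5
x=9: ŷ = 18.5 + 2·9 = 36.5; r = 37 − 36.5 = 0.5
x=13: ŷ = 18.5 + 2·13 = 44.5; r = 43.5 − 44.5 = -1
x=21: ŷ = 18.5 + 2·21 = 60.5; r = 61.5 − 60.5 = 1
x=23: ŷ = 18.5 + 2·23 = 64.5; r = 62.5 − 64.5 = -2
x=25: ŷ = 18.5 + 2·25 = 68.5; r = 71 − 68.5 = 2.5
x=29: ŷ = 18.5 + 2·29 = 76.5; r = 75.5 − 76.5 = -1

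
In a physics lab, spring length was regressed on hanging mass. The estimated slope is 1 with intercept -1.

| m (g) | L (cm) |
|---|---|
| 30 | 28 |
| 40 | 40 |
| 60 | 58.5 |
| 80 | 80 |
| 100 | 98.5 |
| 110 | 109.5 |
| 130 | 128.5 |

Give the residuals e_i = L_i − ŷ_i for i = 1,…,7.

m=30: ŷ = -1 + 30 = 29; e = 28 − 29 = -1
m=40: ŷ = -1 + 40 = 39; e = 40 − 39 = 1
m=60: ŷ = -1 + 60 = 59; e = 58.5 − 59 = -0.5
m=80: ŷ = -1 + 80 = 79; e = 80 − 79 = 1
m=100: ŷ = -1 + 100 = 99; e = 98.5 − 99 = -0.5
m=110: ŷ = -1 + 110 = 109; e = 109.5 − 109 = 0.5
m=130: ŷ = -1 + 130 = 129; e = 128.5 − 129 = -0.5

-1, 1, -0.5, 1, -0.5, 0.5, -0.5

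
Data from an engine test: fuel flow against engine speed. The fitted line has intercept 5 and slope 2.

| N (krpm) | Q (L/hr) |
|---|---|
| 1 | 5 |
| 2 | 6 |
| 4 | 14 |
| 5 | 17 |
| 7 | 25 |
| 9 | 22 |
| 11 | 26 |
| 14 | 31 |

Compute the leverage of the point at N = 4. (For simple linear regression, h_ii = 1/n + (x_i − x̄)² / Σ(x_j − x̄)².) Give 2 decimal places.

h = 0.17

N̄ = (1 + 2 + 4 + 5 + 7 + 9 + 11 + 14)/8 = 6.625
Σ(N − N̄)² = 31.6406 + 21.3906 + 6.89062 + 2.64062 + 0.140625 + 5.64062 + 19.1406 + 54.3906 = 141.875
h = 1/8 + (-2.625)²/141.875 = 0.125 + 0.0485683 = 0.17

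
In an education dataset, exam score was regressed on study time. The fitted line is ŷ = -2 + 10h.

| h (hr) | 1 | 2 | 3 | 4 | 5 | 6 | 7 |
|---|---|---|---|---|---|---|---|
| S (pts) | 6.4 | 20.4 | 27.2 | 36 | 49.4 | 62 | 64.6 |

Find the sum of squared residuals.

h=1: ŷ = -2 + 10·1 = 8; e = 6.4 − 8 = -1.6
h=2: ŷ = -2 + 10·2 = 18; e = 20.4 − 18 = 2.4
h=3: ŷ = -2 + 10·3 = 28; e = 27.2 − 28 = -0.8
h=4: ŷ = -2 + 10·4 = 38; e = 36 − 38 = -2
h=5: ŷ = -2 + 10·5 = 48; e = 49.4 − 48 = 1.4
h=6: ŷ = -2 + 10·6 = 58; e = 62 − 58 = 4
h=7: ŷ = -2 + 10·7 = 68; e = 64.6 − 68 = -3.4
SSE = 2.56 + 5.76 + 0.64 + 4 + 1.96 + 16 + 11.56 = 42.48

SSE = 42.48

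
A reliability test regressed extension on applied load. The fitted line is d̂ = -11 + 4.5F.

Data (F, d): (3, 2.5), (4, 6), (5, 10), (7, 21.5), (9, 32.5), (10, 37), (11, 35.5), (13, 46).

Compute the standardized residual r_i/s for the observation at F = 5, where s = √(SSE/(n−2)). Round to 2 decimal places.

F=3: d̂ = -11 + 4.5·3 = 2.5; r = 2.5 − 2.5 = 0
F=4: d̂ = -11 + 4.5·4 = 7; r = 6 − 7 = -1
F=5: d̂ = -11 + 4.5·5 = 11.5; r = 10 − 11.5 = -1.5
F=7: d̂ = -11 + 4.5·7 = 20.5; r = 21.5 − 20.5 = 1
F=9: d̂ = -11 + 4.5·9 = 29.5; r = 32.5 − 29.5 = 3
F=10: d̂ = -11 + 4.5·10 = 34; r = 37 − 34 = 3
F=11: d̂ = -11 + 4.5·11 = 38.5; r = 35.5 − 38.5 = -3
F=13: d̂ = -11 + 4.5·13 = 47.5; r = 46 − 47.5 = -1.5
SSE = 0 + 1 + 2.25 + 1 + 9 + 9 + 9 + 2.25 = 33.5
s = √(33.5/6) = 2.36291
r/s = -1.5 / 2.36291 = -0.63

-0.63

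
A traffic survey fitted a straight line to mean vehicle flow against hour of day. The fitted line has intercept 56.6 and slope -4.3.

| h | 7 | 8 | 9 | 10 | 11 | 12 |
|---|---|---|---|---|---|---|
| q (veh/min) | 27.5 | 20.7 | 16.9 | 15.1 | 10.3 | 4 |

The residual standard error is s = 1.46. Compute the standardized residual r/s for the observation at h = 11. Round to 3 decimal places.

ŷ = 56.6 − 4.3·11 = 9.3
r = 10.3 − 9.3 = 1
r/s = 1 / 1.46 = 0.685

0.685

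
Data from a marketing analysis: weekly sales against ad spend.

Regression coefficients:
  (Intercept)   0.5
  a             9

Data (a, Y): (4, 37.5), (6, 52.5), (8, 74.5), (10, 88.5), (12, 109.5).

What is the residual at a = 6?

ŷ = 0.5 + 9·6 = 54.5
r = 52.5 − 54.5 = -2

r = -2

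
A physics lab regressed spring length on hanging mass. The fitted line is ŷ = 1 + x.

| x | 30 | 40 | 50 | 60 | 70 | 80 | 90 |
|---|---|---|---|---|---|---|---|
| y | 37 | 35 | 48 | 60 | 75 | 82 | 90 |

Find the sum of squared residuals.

SSE = 100

x=30: ŷ = 1 + 30 = 31; e = 37 − 31 = 6
x=40: ŷ = 1 + 40 = 41; e = 35 − 41 = -6
x=50: ŷ = 1 + 50 = 51; e = 48 − 51 = -3
x=60: ŷ = 1 + 60 = 61; e = 60 − 61 = -1
x=70: ŷ = 1 + 70 = 71; e = 75 − 71 = 4
x=80: ŷ = 1 + 80 = 81; e = 82 − 81 = 1
x=90: ŷ = 1 + 90 = 91; e = 90 − 91 = -1
SSE = 36 + 36 + 9 + 1 + 16 + 1 + 1 = 100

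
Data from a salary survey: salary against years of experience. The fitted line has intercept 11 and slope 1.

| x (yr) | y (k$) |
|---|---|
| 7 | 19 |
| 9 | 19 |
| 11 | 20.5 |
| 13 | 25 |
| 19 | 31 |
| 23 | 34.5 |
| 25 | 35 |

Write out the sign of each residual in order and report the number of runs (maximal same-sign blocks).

4 runs

x=7: ŷ = 11 + 7 = 18; r = 19 − 18 = 1
x=9: ŷ = 11 + 9 = 20; r = 19 − 20 = -1
x=11: ŷ = 11 + 11 = 22; r = 20.5 − 22 = -1.5
x=13: ŷ = 11 + 13 = 24; r = 25 − 24 = 1
x=19: ŷ = 11 + 19 = 30; r = 31 − 30 = 1
x=23: ŷ = 11 + 23 = 34; r = 34.5 − 34 = 0.5
x=25: ŷ = 11 + 25 = 36; r = 35 − 36 = -1
Signs: + − − + + + −
Runs: +×1, −×2, +×3, −×1 → 4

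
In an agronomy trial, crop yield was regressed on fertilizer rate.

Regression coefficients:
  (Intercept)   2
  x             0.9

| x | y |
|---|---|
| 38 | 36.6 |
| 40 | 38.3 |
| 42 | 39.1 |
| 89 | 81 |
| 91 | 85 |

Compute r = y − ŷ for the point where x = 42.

r = -0.7

ŷ = 2 + 0.9·42 = 39.8
r = 39.1 − 39.8 = -0.7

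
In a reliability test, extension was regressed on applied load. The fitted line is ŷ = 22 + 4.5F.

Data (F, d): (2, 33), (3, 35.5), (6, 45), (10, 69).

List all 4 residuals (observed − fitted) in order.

F=2: ŷ = 22 + 4.5·2 = 31; e = 33 − 31 = 2
F=3: ŷ = 22 + 4.5·3 = 35.5; e = 35.5 − 35.5 = 0
F=6: ŷ = 22 + 4.5·6 = 49; e = 45 − 49 = -4
F=10: ŷ = 22 + 4.5·10 = 67; e = 69 − 67 = 2

2, 0, -4, 2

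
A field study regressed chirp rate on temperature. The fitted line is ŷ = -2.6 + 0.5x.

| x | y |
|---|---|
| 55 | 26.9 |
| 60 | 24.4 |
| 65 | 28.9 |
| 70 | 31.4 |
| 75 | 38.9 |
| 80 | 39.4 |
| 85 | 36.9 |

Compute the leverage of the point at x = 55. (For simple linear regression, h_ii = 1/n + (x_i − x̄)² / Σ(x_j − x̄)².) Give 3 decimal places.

h = 0.464

x̄ = (55 + 60 + 65 + 70 + 75 + 80 + 85)/7 = 70
Σ(x − x̄)² = 225 + 100 + 25 + 0 + 25 + 100 + 225 = 700
h = 1/7 + (-15)²/700 = 0.142857 + 0.321429 = 0.464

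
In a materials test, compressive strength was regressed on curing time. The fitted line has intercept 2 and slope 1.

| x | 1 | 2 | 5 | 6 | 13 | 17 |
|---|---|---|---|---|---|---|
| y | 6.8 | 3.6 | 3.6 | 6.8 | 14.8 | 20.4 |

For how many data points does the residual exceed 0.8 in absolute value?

x=1: ŷ = 2 + 1 = 3; r = 6.8 − 3 = 3.8
x=2: ŷ = 2 + 2 = 4; r = 3.6 − 4 = -0.4
x=5: ŷ = 2 + 5 = 7; r = 3.6 − 7 = -3.4
x=6: ŷ = 2 + 6 = 8; r = 6.8 − 8 = -1.2
x=13: ŷ = 2 + 13 = 15; r = 14.8 − 15 = -0.2
x=17: ŷ = 2 + 17 = 19; r = 20.4 − 19 = 1.4
|r| > 0.8: x=1 (|r|=3.8), x=5 (|r|=3.4), x=6 (|r|=1.2), x=17 (|r|=1.4) → 4

4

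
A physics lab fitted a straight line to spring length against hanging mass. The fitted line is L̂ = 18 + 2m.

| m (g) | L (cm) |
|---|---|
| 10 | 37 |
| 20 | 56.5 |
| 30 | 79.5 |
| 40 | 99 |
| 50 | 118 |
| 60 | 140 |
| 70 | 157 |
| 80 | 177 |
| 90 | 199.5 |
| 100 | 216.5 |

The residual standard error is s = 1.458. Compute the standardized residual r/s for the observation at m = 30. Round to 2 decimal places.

L̂ = 18 + 2·30 = 78
r = 79.5 − 78 = 1.5
r/s = 1.5 / 1.458 = 1.03

1.03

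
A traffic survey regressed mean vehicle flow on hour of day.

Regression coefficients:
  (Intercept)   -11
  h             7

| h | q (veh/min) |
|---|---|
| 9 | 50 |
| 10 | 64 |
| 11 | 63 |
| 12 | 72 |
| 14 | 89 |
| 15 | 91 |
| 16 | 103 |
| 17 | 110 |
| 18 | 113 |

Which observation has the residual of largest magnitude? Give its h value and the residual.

h=9: q̂ = -11 + 7·9 = 52; r = 50 − 52 = -2
h=10: q̂ = -11 + 7·10 = 59; r = 64 − 59 = 5
h=11: q̂ = -11 + 7·11 = 66; r = 63 − 66 = -3
h=12: q̂ = -11 + 7·12 = 73; r = 72 − 73 = -1
h=14: q̂ = -11 + 7·14 = 87; r = 89 − 87 = 2
h=15: q̂ = -11 + 7·15 = 94; r = 91 − 94 = -3
h=16: q̂ = -11 + 7·16 = 101; r = 103 − 101 = 2
h=17: q̂ = -11 + 7·17 = 108; r = 110 − 108 = 2
h=18: q̂ = -11 + 7·18 = 115; r = 113 − 115 = -2
Largest |r| is 5 at h = 10, residual 5.

h = 10, r = 5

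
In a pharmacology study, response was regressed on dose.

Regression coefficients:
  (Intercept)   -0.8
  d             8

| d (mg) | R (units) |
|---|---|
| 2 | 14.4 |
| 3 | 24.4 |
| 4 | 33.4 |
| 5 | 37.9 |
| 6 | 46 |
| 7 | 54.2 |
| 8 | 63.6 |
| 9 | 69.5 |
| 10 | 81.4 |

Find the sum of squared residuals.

SSE = 18.94

d=2: ŷ = -0.8 + 8·2 = 15.2; e = 14.4 − 15.2 = -0.8
d=3: ŷ = -0.8 + 8·3 = 23.2; e = 24.4 − 23.2 = 1.2
d=4: ŷ = -0.8 + 8·4 = 31.2; e = 33.4 − 31.2 = 2.2
d=5: ŷ = -0.8 + 8·5 = 39.2; e = 37.9 − 39.2 = -1.3
d=6: ŷ = -0.8 + 8·6 = 47.2; e = 46 − 47.2 = -1.2
d=7: ŷ = -0.8 + 8·7 = 55.2; e = 54.2 − 55.2 = -1
d=8: ŷ = -0.8 + 8·8 = 63.2; e = 63.6 − 63.2 = 0.4
d=9: ŷ = -0.8 + 8·9 = 71.2; e = 69.5 − 71.2 = -1.7
d=10: ŷ = -0.8 + 8·10 = 79.2; e = 81.4 − 79.2 = 2.2
SSE = 0.64 + 1.44 + 4.84 + 1.69 + 1.44 + 1 + 0.16 + 2.89 + 4.84 = 18.94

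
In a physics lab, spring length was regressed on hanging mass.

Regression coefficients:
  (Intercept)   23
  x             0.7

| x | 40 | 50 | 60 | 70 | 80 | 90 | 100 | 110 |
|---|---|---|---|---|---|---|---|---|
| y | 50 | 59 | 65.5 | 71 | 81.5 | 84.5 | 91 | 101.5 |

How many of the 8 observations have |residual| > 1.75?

x=40: ŷ = 23 + 0.7·40 = 51; e = 50 − 51 = -1
x=50: ŷ = 23 + 0.7·50 = 58; e = 59 − 58 = 1
x=60: ŷ = 23 + 0.7·60 = 65; e = 65.5 − 65 = 0.5
x=70: ŷ = 23 + 0.7·70 = 72; e = 71 − 72 = -1
x=80: ŷ = 23 + 0.7·80 = 79; e = 81.5 − 79 = 2.5
x=90: ŷ = 23 + 0.7·90 = 86; e = 84.5 − 86 = -1.5
x=100: ŷ = 23 + 0.7·100 = 93; e = 91 − 93 = -2
x=110: ŷ = 23 + 0.7·110 = 100; e = 101.5 − 100 = 1.5
|e| > 1.75: x=80 (|e|=2.5), x=100 (|e|=2) → 2

2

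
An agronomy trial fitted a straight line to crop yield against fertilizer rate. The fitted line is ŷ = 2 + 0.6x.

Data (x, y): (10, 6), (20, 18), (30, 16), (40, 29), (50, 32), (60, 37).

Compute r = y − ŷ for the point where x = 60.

r = -1

ŷ = 2 + 0.6·60 = 38
r = 37 − 38 = -1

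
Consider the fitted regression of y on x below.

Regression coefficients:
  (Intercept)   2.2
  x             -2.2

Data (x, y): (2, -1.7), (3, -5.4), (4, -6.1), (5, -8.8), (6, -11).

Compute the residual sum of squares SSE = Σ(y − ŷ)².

SSE = 1.5

x=2: ŷ = 2.2 − 2.2·2 = -2.2; r = -1.7 − (-2.2) = 0.5
x=3: ŷ = 2.2 − 2.2·3 = -4.4; r = -5.4 − (-4.4) = -1
x=4: ŷ = 2.2 − 2.2·4 = -6.6; r = -6.1 − (-6.6) = 0.5
x=5: ŷ = 2.2 − 2.2·5 = -8.8; r = -8.8 − (-8.8) = 0
x=6: ŷ = 2.2 − 2.2·6 = -11; r = -11 − (-11) = 0
SSE = 0.25 + 1 + 0.25 + 0 + 0 = 1.5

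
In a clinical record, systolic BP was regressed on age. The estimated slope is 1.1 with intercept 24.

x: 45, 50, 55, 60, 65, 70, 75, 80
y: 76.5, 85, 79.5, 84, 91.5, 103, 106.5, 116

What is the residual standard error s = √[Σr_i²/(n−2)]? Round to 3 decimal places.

x=45: ŷ = 24 + 1.1·45 = 73.5; r = 76.5 − 73.5 = 3
x=50: ŷ = 24 + 1.1·50 = 79; r = 85 − 79 = 6
x=55: ŷ = 24 + 1.1·55 = 84.5; r = 79.5 − 84.5 = -5
x=60: ŷ = 24 + 1.1·60 = 90; r = 84 − 90 = -6
x=65: ŷ = 24 + 1.1·65 = 95.5; r = 91.5 − 95.5 = -4
x=70: ŷ = 24 + 1.1·70 = 101; r = 103 − 101 = 2
x=75: ŷ = 24 + 1.1·75 = 106.5; r = 106.5 − 106.5 = 0
x=80: ŷ = 24 + 1.1·80 = 112; r = 116 − 112 = 4
SSE = 9 + 36 + 25 + 36 + 16 + 4 + 0 + 16 = 142
s = √(142/6) = √23.6667 ≈ 4.865

s = 4.865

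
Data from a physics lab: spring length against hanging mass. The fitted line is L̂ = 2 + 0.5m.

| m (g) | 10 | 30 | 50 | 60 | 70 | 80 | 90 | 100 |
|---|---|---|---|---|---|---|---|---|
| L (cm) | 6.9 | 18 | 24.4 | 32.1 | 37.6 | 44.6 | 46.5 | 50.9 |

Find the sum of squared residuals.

m=10: L̂ = 2 + 0.5·10 = 7; r = 6.9 − 7 = -0.1
m=30: L̂ = 2 + 0.5·30 = 17; r = 18 − 17 = 1
m=50: L̂ = 2 + 0.5·50 = 27; r = 24.4 − 27 = -2.6
m=60: L̂ = 2 + 0.5·60 = 32; r = 32.1 − 32 = 0.1
m=70: L̂ = 2 + 0.5·70 = 37; r = 37.6 − 37 = 0.6
m=80: L̂ = 2 + 0.5·80 = 42; r = 44.6 − 42 = 2.6
m=90: L̂ = 2 + 0.5·90 = 47; r = 46.5 − 47 = -0.5
m=100: L̂ = 2 + 0.5·100 = 52; r = 50.9 − 52 = -1.1
SSE = 0.01 + 1 + 6.76 + 0.01 + 0.36 + 6.76 + 0.25 + 1.21 = 16.36

SSE = 16.36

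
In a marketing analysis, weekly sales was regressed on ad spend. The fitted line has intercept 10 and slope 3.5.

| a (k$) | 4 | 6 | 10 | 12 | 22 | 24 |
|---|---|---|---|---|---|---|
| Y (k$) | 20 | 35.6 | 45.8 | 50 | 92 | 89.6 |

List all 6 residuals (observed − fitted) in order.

-4, 4.6, 0.8, -2, 5, -4.4

a=4: Ŷ = 10 + 3.5·4 = 24; r = 20 − 24 = -4
a=6: Ŷ = 10 + 3.5·6 = 31; r = 35.6 − 31 = 4.6
a=10: Ŷ = 10 + 3.5·10 = 45; r = 45.8 − 45 = 0.8
a=12: Ŷ = 10 + 3.5·12 = 52; r = 50 − 52 = -2
a=22: Ŷ = 10 + 3.5·22 = 87; r = 92 − 87 = 5
a=24: Ŷ = 10 + 3.5·24 = 94; r = 89.6 − 94 = -4.4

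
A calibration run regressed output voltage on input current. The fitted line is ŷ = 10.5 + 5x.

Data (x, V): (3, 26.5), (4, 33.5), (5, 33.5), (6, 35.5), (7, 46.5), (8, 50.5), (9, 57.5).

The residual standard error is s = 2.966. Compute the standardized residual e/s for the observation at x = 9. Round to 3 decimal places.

0.674

ŷ = 10.5 + 5·9 = 55.5
e = 57.5 − 55.5 = 2
e/s = 2 / 2.966 = 0.674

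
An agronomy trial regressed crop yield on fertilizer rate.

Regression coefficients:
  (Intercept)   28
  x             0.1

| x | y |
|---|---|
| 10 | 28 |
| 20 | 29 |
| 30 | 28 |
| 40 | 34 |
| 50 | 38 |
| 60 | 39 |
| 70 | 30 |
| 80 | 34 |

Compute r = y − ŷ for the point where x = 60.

ŷ = 28 + 0.1·60 = 34
r = 39 − 34 = 5

r = 5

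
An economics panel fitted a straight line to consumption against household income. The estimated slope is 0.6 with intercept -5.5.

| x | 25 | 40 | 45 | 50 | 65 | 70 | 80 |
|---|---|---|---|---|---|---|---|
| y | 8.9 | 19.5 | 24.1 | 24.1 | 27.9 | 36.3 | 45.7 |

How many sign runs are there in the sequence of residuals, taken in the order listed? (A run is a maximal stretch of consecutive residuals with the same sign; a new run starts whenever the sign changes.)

x=25: ŷ = -5.5 + 0.6·25 = 9.5; e = 8.9 − 9.5 = -0.6
x=40: ŷ = -5.5 + 0.6·40 = 18.5; e = 19.5 − 18.5 = 1
x=45: ŷ = -5.5 + 0.6·45 = 21.5; e = 24.1 − 21.5 = 2.6
x=50: ŷ = -5.5 + 0.6·50 = 24.5; e = 24.1 − 24.5 = -0.4
x=65: ŷ = -5.5 + 0.6·65 = 33.5; e = 27.9 − 33.5 = -5.6
x=70: ŷ = -5.5 + 0.6·70 = 36.5; e = 36.3 − 36.5 = -0.2
x=80: ŷ = -5.5 + 0.6·80 = 42.5; e = 45.7 − 42.5 = 3.2
Signs: − + + − − − +
Runs: −×1, +×2, −×3, +×1 → 4

4 runs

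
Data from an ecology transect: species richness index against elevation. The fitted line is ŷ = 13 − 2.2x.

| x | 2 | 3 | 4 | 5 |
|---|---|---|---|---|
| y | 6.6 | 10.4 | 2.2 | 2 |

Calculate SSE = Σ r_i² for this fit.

x=2: ŷ = 13 − 2.2·2 = 8.6; r = 6.6 − 8.6 = -2
x=3: ŷ = 13 − 2.2·3 = 6.4; r = 10.4 − 6.4 = 4
x=4: ŷ = 13 − 2.2·4 = 4.2; r = 2.2 − 4.2 = -2
x=5: ŷ = 13 − 2.2·5 = 2; r = 2 − 2 = 0
SSE = 4 + 16 + 4 + 0 = 24

SSE = 24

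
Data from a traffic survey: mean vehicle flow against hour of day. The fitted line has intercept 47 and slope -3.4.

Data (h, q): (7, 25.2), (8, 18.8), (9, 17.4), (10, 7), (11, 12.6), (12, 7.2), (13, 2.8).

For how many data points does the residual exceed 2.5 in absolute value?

h=7: ŷ = 47 − 3.4·7 = 23.2; r = 25.2 − 23.2 = 2
h=8: ŷ = 47 − 3.4·8 = 19.8; r = 18.8 − 19.8 = -1
h=9: ŷ = 47 − 3.4·9 = 16.4; r = 17.4 − 16.4 = 1
h=10: ŷ = 47 − 3.4·10 = 13; r = 7 − 13 = -6
h=11: ŷ = 47 − 3.4·11 = 9.6; r = 12.6 − 9.6 = 3
h=12: ŷ = 47 − 3.4·12 = 6.2; r = 7.2 − 6.2 = 1
h=13: ŷ = 47 − 3.4·13 = 2.8; r = 2.8 − 2.8 = 0
|r| > 2.5: h=10 (|r|=6), h=11 (|r|=3) → 2

2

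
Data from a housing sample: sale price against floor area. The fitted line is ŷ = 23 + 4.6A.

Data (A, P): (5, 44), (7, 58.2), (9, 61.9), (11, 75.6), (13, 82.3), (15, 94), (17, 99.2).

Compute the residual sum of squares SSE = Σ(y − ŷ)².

SSE = 31.5

A=5: ŷ = 23 + 4.6·5 = 46; e = 44 − 46 = -2
A=7: ŷ = 23 + 4.6·7 = 55.2; e = 58.2 − 55.2 = 3
A=9: ŷ = 23 + 4.6·9 = 64.4; e = 61.9 − 64.4 = -2.5
A=11: ŷ = 23 + 4.6·11 = 73.6; e = 75.6 − 73.6 = 2
A=13: ŷ = 23 + 4.6·13 = 82.8; e = 82.3 − 82.8 = -0.5
A=15: ŷ = 23 + 4.6·15 = 92; e = 94 − 92 = 2
A=17: ŷ = 23 + 4.6·17 = 101.2; e = 99.2 − 101.2 = -2
SSE = 4 + 9 + 6.25 + 4 + 0.25 + 4 + 4 = 31.5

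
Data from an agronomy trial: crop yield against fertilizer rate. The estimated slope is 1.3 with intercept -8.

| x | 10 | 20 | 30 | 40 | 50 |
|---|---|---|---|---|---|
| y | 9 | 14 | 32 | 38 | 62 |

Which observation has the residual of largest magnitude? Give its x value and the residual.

x = 40, r = -6

x=10: ŷ = -8 + 1.3·10 = 5; r = 9 − 5 = 4
x=20: ŷ = -8 + 1.3·20 = 18; r = 14 − 18 = -4
x=30: ŷ = -8 + 1.3·30 = 31; r = 32 − 31 = 1
x=40: ŷ = -8 + 1.3·40 = 44; r = 38 − 44 = -6
x=50: ŷ = -8 + 1.3·50 = 57; r = 62 − 57 = 5
Largest |r| is 6 at x = 40, residual -6.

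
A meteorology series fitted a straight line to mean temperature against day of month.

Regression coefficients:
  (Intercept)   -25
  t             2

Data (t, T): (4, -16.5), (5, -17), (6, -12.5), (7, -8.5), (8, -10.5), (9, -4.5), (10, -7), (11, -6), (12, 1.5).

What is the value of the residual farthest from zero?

e = -3

t=4: ŷ = -25 + 2·4 = -17; e = -16.5 − (-17) = 0.5
t=5: ŷ = -25 + 2·5 = -15; e = -17 − (-15) = -2
t=6: ŷ = -25 + 2·6 = -13; e = -12.5 − (-13) = 0.5
t=7: ŷ = -25 + 2·7 = -11; e = -8.5 − (-11) = 2.5
t=8: ŷ = -25 + 2·8 = -9; e = -10.5 − (-9) = -1.5
t=9: ŷ = -25 + 2·9 = -7; e = -4.5 − (-7) = 2.5
t=10: ŷ = -25 + 2·10 = -5; e = -7 − (-5) = -2
t=11: ŷ = -25 + 2·11 = -3; e = -6 − (-3) = -3
t=12: ŷ = -25 + 2·12 = -1; e = 1.5 − (-1) = 2.5
Largest |e| is 3 at t = 11, residual -3.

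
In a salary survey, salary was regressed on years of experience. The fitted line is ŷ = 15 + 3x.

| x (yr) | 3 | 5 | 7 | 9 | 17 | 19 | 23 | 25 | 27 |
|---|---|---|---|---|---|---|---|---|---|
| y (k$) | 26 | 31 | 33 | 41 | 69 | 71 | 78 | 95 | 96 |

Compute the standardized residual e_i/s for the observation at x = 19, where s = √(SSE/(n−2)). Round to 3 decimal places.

-0.285

x=3: ŷ = 15 + 3·3 = 24; e = 26 − 24 = 2
x=5: ŷ = 15 + 3·5 = 30; e = 31 − 30 = 1
x=7: ŷ = 15 + 3·7 = 36; e = 33 − 36 = -3
x=9: ŷ = 15 + 3·9 = 42; e = 41 − 42 = -1
x=17: ŷ = 15 + 3·17 = 66; e = 69 − 66 = 3
x=19: ŷ = 15 + 3·19 = 72; e = 71 − 72 = -1
x=23: ŷ = 15 + 3·23 = 84; e = 78 − 84 = -6
x=25: ŷ = 15 + 3·25 = 90; e = 95 − 90 = 5
x=27: ŷ = 15 + 3·27 = 96; e = 96 − 96 = 0
SSE = 4 + 1 + 9 + 1 + 9 + 1 + 36 + 25 + 0 = 86
s = √(86/7) = 3.5051
e/s = -1 / 3.5051 = -0.285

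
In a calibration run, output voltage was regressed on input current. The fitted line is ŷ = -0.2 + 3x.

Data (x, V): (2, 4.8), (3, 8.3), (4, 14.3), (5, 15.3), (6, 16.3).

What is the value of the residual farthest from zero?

r = 2.5

x=2: ŷ = -0.2 + 3·2 = 5.8; r = 4.8 − 5.8 = -1
x=3: ŷ = -0.2 + 3·3 = 8.8; r = 8.3 − 8.8 = -0.5
x=4: ŷ = -0.2 + 3·4 = 11.8; r = 14.3 − 11.8 = 2.5
x=5: ŷ = -0.2 + 3·5 = 14.8; r = 15.3 − 14.8 = 0.5
x=6: ŷ = -0.2 + 3·6 = 17.8; r = 16.3 − 17.8 = -1.5
Largest |r| is 2.5 at x = 4, residual 2.5.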